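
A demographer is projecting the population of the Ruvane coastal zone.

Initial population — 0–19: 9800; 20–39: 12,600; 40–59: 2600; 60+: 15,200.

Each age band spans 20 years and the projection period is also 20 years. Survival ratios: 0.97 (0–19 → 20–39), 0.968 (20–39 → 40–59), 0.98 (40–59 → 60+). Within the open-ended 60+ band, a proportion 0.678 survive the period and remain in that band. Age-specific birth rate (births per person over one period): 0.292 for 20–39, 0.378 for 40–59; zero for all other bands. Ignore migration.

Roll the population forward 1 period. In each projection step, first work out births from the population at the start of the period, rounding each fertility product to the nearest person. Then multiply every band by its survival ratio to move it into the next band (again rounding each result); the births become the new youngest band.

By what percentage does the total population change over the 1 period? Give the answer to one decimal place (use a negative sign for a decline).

Numbering the bands 1..4 from youngest to oldest:
After projecting period 1:
Births: 12600 × 0.292 = 3679  |  2600 × 0.378 = 983 → 4662
Band 2: 9800 × 0.97 = 9506
Band 3: 12600 × 0.968 = 12197
Band 4: 2600 × 0.98 + 15200 × 0.678 = 2548 + 10306 = 12854
End of period: [4662, 9506, 12197, 12854]
Total: 40200 → 39219; change = -981; percentage change = -2.4%

-2.4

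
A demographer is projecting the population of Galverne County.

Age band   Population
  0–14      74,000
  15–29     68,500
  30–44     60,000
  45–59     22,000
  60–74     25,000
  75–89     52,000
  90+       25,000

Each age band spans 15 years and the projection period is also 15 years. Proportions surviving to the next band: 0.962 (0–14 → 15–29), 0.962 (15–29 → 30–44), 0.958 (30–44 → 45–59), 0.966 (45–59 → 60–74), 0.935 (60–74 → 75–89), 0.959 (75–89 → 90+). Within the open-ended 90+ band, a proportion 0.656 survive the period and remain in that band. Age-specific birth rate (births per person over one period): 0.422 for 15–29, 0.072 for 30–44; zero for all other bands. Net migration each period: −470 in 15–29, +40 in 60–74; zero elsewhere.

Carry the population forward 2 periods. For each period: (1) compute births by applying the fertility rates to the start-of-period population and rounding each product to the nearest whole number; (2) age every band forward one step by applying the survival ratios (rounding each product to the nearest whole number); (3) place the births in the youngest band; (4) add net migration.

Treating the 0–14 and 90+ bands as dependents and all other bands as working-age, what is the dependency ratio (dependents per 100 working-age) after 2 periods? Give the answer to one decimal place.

42.2

Let band 1 be 0–14 through band 7 = 90+.
[period 1]
Births: 68500 * 0.422 = 28907 ; 60000 * 0.072 = 4320 → 33227
Band 2: 74000 * 0.962 = 71188
Band 3: 68500 * 0.962 = 65897
Band 4: 60000 * 0.958 = 57480
Band 5: 22000 * 0.966 = 21252
Band 6: 25000 * 0.935 = 23375
Band 7: 52000 * 0.959 + 25000 * 0.656 = 49868 + 16400 = 66268
Net migration: Band 2 − 470 → 70718; Band 5 + 40 → 21292
End of period: [33227, 70718, 65897, 57480, 21292, 23375, 66268]
[period 2]
Births: 70718 * 0.422 = 29843 ; 65897 * 0.072 = 4745 → 34588
Band 2: 33227 * 0.962 = 31964
Band 3: 70718 * 0.962 = 68031
Band 4: 65897 * 0.958 = 63129
Band 5: 57480 * 0.966 = 55526
Band 6: 21292 * 0.935 = 19908
Band 7: 23375 * 0.959 + 66268 * 0.656 = 22417 + 43472 = 65889
Net migration: Band 2 − 470 → 31494; Band 5 + 40 → 55566
End of period: [34588, 31494, 68031, 63129, 55566, 19908, 65889]
Dependents (band 0–14 + band 90+) = 34588 + 65889 = 100477; working-age = 238128; ratio = 100477/238128 × 100 = 42.2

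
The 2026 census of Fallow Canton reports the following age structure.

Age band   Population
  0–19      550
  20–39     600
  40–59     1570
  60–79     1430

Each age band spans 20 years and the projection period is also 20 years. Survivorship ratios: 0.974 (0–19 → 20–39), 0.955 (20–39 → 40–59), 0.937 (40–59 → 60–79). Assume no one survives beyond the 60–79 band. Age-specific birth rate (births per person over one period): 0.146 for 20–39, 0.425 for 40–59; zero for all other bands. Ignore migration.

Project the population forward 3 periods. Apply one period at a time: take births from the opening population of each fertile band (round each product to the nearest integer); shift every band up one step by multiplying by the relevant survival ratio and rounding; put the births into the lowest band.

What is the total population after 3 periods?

Period 1:
Births: 600 * 0.146 = 88  |  1570 * 0.425 = 667 — total 755
20–39: 550 * 0.974 = 536
40–59: 600 * 0.955 = 573
60–79: 1570 * 0.937 = 1471
Giving 755 / 536 / 573 / 1471.
Period 2:
Births: 536 * 0.146 = 78  |  573 * 0.425 = 244 — total 322
20–39: 755 * 0.974 = 735
40–59: 536 * 0.955 = 512
60–79: 573 * 0.937 = 537
Giving 322 / 735 / 512 / 537.
Period 3:
Births: 735 * 0.146 = 107  |  512 * 0.425 = 218 — total 325
20–39: 322 * 0.974 = 314
40–59: 735 * 0.955 = 702
60–79: 512 * 0.937 = 480
Giving 325 / 314 / 702 / 480.
Total after period 3: 325 + 314 + 702 + 480 = 1821

1821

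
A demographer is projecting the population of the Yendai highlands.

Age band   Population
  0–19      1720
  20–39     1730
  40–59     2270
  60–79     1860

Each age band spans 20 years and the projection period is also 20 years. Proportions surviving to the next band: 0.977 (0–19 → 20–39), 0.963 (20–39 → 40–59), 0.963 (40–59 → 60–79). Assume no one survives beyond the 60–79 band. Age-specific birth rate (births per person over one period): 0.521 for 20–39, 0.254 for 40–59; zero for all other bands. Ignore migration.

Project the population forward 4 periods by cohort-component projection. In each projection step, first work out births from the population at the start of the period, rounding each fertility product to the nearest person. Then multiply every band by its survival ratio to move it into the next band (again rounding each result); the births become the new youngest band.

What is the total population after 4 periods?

4711

(Bands numbered youngest = 1 to oldest = 4.)
[period 1]
Births: 1730 × 0.521 = 901, 2270 × 0.254 = 577 → total 1478
Band 2: 1720 × 0.977 = 1680
Band 3: 1730 × 0.963 = 1666
Band 4: 2270 × 0.963 = 2186
End of period: [1478, 1680, 1666, 2186]
[period 2]
Births: 1680 × 0.521 = 875, 1666 × 0.254 = 423 → total 1298
Band 2: 1478 × 0.977 = 1444
Band 3: 1680 × 0.963 = 1618
Band 4: 1666 × 0.963 = 1604
End of period: [1298, 1444, 1618, 1604]
[period 3]
Births: 1444 × 0.521 = 752, 1618 × 0.254 = 411 → total 1163
Band 2: 1298 × 0.977 = 1268
Band 3: 1444 × 0.963 = 1391
Band 4: 1618 × 0.963 = 1558
End of period: [1163, 1268, 1391, 1558]
[period 4]
Births: 1268 × 0.521 = 661, 1391 × 0.254 = 353 → total 1014
Band 2: 1163 × 0.977 = 1136
Band 3: 1268 × 0.963 = 1221
Band 4: 1391 × 0.963 = 1340
End of period: [1014, 1136, 1221, 1340]
Total after period 4: 1014 + 1136 + 1221 + 1340 = 4711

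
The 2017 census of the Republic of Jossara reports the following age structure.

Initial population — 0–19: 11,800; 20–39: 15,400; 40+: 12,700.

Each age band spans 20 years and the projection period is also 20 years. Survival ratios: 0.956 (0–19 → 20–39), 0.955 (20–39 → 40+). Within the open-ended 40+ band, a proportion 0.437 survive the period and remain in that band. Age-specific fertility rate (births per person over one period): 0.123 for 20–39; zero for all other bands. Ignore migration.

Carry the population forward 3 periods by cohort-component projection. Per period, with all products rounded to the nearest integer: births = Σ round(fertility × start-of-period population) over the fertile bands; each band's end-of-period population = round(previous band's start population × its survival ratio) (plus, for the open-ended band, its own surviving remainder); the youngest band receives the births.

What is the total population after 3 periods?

11856

[period 1]
Births: 15400 * 0.123 = 1894
20–39: 11800 * 0.956 = 11281
40+: 15400 * 0.955 + 12700 * 0.437 = 14707 + 5550 = 20257
Population now: 0–19=1894, 20–39=11281, 40+=20257
[period 2]
Births: 11281 * 0.123 = 1388
20–39: 1894 * 0.956 = 1811
40+: 11281 * 0.955 + 20257 * 0.437 = 10773 + 8852 = 19625
Population now: 0–19=1388, 20–39=1811, 40+=19625
[period 3]
Births: 1811 * 0.123 = 223
20–39: 1388 * 0.956 = 1327
40+: 1811 * 0.955 + 19625 * 0.437 = 1730 + 8576 = 10306
Population now: 0–19=223, 20–39=1327, 40+=10306
Total after period 3: 223 + 1327 + 10306 = 11856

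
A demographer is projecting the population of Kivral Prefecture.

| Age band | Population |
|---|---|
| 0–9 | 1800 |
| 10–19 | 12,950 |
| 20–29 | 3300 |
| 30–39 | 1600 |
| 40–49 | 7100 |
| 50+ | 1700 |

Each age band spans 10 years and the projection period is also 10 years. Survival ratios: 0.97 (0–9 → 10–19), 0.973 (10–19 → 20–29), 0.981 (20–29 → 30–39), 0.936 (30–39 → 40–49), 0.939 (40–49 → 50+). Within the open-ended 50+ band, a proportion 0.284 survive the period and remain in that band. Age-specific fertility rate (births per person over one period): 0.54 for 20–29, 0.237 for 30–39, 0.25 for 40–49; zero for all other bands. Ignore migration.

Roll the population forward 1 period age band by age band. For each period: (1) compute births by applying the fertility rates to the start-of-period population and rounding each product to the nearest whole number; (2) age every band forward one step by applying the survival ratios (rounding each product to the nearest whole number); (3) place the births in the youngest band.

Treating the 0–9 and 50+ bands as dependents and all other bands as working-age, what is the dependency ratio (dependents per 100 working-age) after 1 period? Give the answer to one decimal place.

— Period 1 —
Births: 3300 × 0.54 = 1782, 1600 × 0.237 = 379, 7100 × 0.25 = 1775 — total 3936
10–19: 1800 × 0.97 = 1746
20–29: 12950 × 0.973 = 12600
30–39: 3300 × 0.981 = 3237
40–49: 1600 × 0.936 = 1498
50+: 7100 × 0.939 + 1700 × 0.284 = 6667 + 483 = 7150
Population now: 0–9=3936, 10–19=1746, 20–29=12600, 30–39=3237, 40–49=1498, 50+=7150
Dependents (band 0–9 + band 50+) = 3936 + 7150 = 11086; working-age = 19081; ratio = 11086/19081 × 100 = 58.1

58.1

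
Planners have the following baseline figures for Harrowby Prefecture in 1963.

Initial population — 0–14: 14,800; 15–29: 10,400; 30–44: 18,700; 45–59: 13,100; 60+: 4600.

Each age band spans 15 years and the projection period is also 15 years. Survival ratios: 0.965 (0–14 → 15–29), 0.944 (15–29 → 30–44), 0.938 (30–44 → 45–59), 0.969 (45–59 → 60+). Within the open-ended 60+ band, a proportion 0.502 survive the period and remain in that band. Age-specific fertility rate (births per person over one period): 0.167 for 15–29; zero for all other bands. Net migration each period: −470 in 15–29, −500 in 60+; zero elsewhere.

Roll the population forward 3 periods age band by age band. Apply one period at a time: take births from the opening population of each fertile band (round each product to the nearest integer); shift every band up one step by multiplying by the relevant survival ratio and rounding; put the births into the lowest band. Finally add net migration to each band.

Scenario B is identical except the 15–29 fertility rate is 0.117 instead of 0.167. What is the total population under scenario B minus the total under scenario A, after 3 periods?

-1259

[period 1]
Births: 10400 × 0.167 = 1737
15–29: 14800 × 0.965 = 14282
30–44: 10400 × 0.944 = 9818
45–59: 18700 × 0.938 = 17541
60+: 13100 × 0.969 + 4600 × 0.502 = 12694 + 2309 = 15003
Net migration: 15–29 − 470 → 13812; 60+ − 500 → 14503
Population now: 0–14=1737, 15–29=13812, 30–44=9818, 45–59=17541, 60+=14503
[period 2]
Births: 13812 × 0.167 = 2307
15–29: 1737 × 0.965 = 1676
30–44: 13812 × 0.944 = 13039
45–59: 9818 × 0.938 = 9209
60+: 17541 × 0.969 + 14503 × 0.502 = 16997 + 7281 = 24278
Net migration: 15–29 − 470 → 1206; 60+ − 500 → 23778
Population now: 0–14=2307, 15–29=1206, 30–44=13039, 45–59=9209, 60+=23778
[period 3]
Births: 1206 × 0.167 = 201
15–29: 2307 × 0.965 = 2226
30–44: 1206 × 0.944 = 1138
45–59: 13039 × 0.938 = 12231
60+: 9209 × 0.969 + 23778 × 0.502 = 8924 + 11937 = 20861
Net migration: 15–29 − 470 → 1756; 60+ − 500 → 20361
Population now: 0–14=201, 15–29=1756, 30–44=1138, 45–59=12231, 60+=20361
Scenario A total after 3 periods: 35687
Scenario B projection —
[period 1]
Births: 10400 × 0.117 = 1217
15–29: 14800 × 0.965 = 14282
30–44: 10400 × 0.944 = 9818
45–59: 18700 × 0.938 = 17541
60+: 13100 × 0.969 + 4600 × 0.502 = 12694 + 2309 = 15003
Net migration: 15–29 − 470 → 13812; 60+ − 500 → 14503
Population now: 0–14=1217, 15–29=13812, 30–44=9818, 45–59=17541, 60+=14503
[period 2]
Births: 13812 × 0.117 = 1616
15–29: 1217 × 0.965 = 1174
30–44: 13812 × 0.944 = 13039
45–59: 9818 × 0.938 = 9209
60+: 17541 × 0.969 + 14503 × 0.502 = 16997 + 7281 = 24278
Net migration: 15–29 − 470 → 704; 60+ − 500 → 23778
Population now: 0–14=1616, 15–29=704, 30–44=13039, 45–59=9209, 60+=23778
[period 3]
Births: 704 × 0.117 = 82
15–29: 1616 × 0.965 = 1559
30–44: 704 × 0.944 = 665
45–59: 13039 × 0.938 = 12231
60+: 9209 × 0.969 + 23778 × 0.502 = 8924 + 11937 = 20861
Net migration: 15–29 − 470 → 1089; 60+ − 500 → 20361
Population now: 0–14=82, 15–29=1089, 30–44=665, 45–59=12231, 60+=20361
Scenario B total after 3 periods: 34428
Difference B − A = 34428 − 35687 = -1259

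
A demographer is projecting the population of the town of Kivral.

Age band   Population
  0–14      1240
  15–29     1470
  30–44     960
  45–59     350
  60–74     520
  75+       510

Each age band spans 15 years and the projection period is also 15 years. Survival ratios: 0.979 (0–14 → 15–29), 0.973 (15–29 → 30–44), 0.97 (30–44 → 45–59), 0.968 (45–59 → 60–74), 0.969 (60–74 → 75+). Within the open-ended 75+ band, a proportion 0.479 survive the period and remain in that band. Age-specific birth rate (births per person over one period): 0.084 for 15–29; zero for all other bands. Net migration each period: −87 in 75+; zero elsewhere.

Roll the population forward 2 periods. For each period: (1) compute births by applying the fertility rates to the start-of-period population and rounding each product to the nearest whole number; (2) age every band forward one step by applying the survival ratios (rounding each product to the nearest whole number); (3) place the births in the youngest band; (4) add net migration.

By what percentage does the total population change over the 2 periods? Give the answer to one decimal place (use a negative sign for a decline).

— Period 1 —
Births: 1470 × 0.084 = 123
15–29: 1240 × 0.979 = 1214
30–44: 1470 × 0.973 = 1430
45–59: 960 × 0.97 = 931
60–74: 350 × 0.968 = 339
75+: 520 × 0.969 + 510 × 0.479 = 504 + 244 = 748
Net migration: 75+ − 87 → 661
Giving 123 / 1214 / 1430 / 931 / 339 / 661.
— Period 2 —
Births: 1214 × 0.084 = 102
15–29: 123 × 0.979 = 120
30–44: 1214 × 0.973 = 1181
45–59: 1430 × 0.97 = 1387
60–74: 931 × 0.968 = 901
75+: 339 × 0.969 + 661 × 0.479 = 328 + 317 = 645
Net migration: 75+ − 87 → 558
Giving 102 / 120 / 1181 / 1387 / 901 / 558.
Total: 5050 → 4249; change = -801; percentage change = -15.9%

-15.9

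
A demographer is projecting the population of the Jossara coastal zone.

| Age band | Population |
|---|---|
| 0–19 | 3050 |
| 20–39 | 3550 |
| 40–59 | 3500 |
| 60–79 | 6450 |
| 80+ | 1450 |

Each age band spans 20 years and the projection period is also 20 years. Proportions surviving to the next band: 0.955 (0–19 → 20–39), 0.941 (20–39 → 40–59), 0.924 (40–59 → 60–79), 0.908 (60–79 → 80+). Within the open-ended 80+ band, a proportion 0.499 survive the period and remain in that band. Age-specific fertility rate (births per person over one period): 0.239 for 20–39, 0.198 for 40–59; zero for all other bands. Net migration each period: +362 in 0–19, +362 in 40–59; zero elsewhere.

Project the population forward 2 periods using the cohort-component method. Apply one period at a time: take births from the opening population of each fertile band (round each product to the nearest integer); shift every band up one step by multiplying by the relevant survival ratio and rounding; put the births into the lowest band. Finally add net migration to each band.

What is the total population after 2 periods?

Period 1:
Births: 3550 × 0.239 = 848  |  3500 × 0.198 = 693 — total 1541
20–39: 3050 × 0.955 = 2913
40–59: 3550 × 0.941 = 3341
60–79: 3500 × 0.924 = 3234
80+: 6450 × 0.908 + 1450 × 0.499 = 5857 + 724 = 6581
Net migration: 0–19 + 362 → 1903; 40–59 + 362 → 3703
Giving 1903 / 2913 / 3703 / 3234 / 6581.
Period 2:
Births: 2913 × 0.239 = 696  |  3703 × 0.198 = 733 — total 1429
20–39: 1903 × 0.955 = 1817
40–59: 2913 × 0.941 = 2741
60–79: 3703 × 0.924 = 3422
80+: 3234 × 0.908 + 6581 × 0.499 = 2936 + 3284 = 6220
Net migration: 0–19 + 362 → 1791; 40–59 + 362 → 3103
Giving 1791 / 1817 / 3103 / 3422 / 6220.
Total after period 2: 1791 + 1817 + 3103 + 3422 + 6220 = 16353

16353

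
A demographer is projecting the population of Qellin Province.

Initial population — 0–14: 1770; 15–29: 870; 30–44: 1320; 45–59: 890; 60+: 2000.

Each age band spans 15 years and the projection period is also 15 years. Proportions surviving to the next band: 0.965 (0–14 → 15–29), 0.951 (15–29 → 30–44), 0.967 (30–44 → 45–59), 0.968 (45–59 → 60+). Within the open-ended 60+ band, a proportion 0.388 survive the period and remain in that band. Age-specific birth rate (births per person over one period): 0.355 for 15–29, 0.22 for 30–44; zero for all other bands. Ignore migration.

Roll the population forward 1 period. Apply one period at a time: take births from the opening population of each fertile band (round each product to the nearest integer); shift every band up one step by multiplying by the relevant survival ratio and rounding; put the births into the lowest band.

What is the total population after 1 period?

6048

Let group 1 be 0–14 through group 5 = 60+.
After projecting period 1:
Births: 870 × 0.355 = 309  |  1320 × 0.22 = 290 → total 599
Group 2: 1770 × 0.965 = 1708
Group 3: 870 × 0.951 = 827
Group 4: 1320 × 0.967 = 1276
Group 5: 890 × 0.968 + 2000 × 0.388 = 862 + 776 = 1638
→ [599, 1708, 827, 1276, 1638]
Total after period 1: 599 + 1708 + 827 + 1276 + 1638 = 6048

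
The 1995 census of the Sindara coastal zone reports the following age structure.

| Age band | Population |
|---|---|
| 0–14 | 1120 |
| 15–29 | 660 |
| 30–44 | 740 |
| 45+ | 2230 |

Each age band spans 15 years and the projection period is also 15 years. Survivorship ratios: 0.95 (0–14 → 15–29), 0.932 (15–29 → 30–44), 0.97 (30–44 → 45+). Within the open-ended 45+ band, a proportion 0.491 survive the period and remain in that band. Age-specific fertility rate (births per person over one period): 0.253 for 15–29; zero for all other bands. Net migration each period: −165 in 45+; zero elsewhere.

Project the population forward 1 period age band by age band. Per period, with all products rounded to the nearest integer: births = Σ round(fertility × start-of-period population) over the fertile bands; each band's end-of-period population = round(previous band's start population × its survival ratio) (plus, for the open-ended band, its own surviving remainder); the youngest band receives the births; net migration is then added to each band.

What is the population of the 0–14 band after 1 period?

167

Period 1.
Births: 660 × 0.253 = 167
15–29: 1120 × 0.95 = 1064
30–44: 660 × 0.932 = 615
45+: 740 × 0.97 + 2230 × 0.491 = 718 + 1095 = 1813
Net migration: 45+ − 165 → 1648
End of period: [167, 1064, 615, 1648]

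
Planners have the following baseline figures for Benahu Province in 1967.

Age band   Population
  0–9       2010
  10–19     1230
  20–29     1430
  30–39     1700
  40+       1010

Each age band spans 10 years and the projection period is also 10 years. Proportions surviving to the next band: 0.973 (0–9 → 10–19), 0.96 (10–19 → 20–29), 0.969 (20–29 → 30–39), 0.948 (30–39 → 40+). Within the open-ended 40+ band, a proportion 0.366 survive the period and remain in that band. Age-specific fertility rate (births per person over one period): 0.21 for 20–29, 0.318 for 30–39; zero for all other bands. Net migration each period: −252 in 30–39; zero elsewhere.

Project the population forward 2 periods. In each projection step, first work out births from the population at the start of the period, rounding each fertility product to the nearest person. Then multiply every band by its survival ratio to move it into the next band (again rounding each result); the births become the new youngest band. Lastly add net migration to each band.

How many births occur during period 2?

609

Period 1:
Births: 1430 × 0.21 = 300  |  1700 × 0.318 = 541 ⇒ total 841
10–19: 2010 × 0.973 = 1956
20–29: 1230 × 0.96 = 1181
30–39: 1430 × 0.969 = 1386
40+: 1700 × 0.948 + 1010 × 0.366 = 1612 + 370 = 1982
Net migration: 30–39 − 252 → 1134
Giving 841 / 1956 / 1181 / 1134 / 1982.
Period 2:
Births: 1181 × 0.21 = 248  |  1134 × 0.318 = 361 ⇒ total 609
10–19: 841 × 0.973 = 818
20–29: 1956 × 0.96 = 1878
30–39: 1181 × 0.969 = 1144
40+: 1134 × 0.948 + 1982 × 0.366 = 1075 + 725 = 1800
Net migration: 30–39 − 252 → 892
Giving 609 / 818 / 1878 / 892 / 1800.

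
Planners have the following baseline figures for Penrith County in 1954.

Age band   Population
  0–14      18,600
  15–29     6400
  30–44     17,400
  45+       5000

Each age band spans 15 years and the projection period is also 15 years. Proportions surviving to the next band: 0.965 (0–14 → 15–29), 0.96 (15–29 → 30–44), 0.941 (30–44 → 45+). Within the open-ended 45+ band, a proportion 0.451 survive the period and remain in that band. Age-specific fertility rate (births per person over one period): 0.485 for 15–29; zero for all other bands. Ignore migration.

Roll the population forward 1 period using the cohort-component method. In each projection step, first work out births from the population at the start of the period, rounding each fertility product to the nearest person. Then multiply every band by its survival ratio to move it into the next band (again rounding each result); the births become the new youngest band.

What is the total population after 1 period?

45825

— Period 1 —
Births: 6400 * 0.485 = 3104
15–29: 18600 * 0.965 = 17949
30–44: 6400 * 0.96 = 6144
45+: 17400 * 0.941 + 5000 * 0.451 = 16373 + 2255 = 18628
Giving 3104 / 17949 / 6144 / 18628.
Total after period 1: 3104 + 17949 + 6144 + 18628 = 45825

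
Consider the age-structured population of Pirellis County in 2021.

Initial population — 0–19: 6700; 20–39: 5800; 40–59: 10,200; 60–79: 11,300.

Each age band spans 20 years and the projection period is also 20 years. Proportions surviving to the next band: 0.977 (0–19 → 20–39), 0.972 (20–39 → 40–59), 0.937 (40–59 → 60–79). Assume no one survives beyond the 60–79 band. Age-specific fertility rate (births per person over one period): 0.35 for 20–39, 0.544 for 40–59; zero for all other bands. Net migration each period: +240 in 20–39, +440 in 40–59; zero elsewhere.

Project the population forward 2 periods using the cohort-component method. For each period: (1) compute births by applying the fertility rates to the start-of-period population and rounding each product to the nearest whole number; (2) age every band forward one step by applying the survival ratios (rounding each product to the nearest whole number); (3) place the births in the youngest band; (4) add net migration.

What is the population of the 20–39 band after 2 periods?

7645

Period 1:
Births: 5800 * 0.35 = 2030, 10200 * 0.544 = 5549 ⇒ total 7579
20–39: 6700 * 0.977 = 6546
40–59: 5800 * 0.972 = 5638
60–79: 10200 * 0.937 = 9557
Net migration: 20–39 + 240 → 6786; 40–59 + 440 → 6078
End of period: [7579, 6786, 6078, 9557]
Period 2:
Births: 6786 * 0.35 = 2375, 6078 * 0.544 = 3306 ⇒ total 5681
20–39: 7579 * 0.977 = 7405
40–59: 6786 * 0.972 = 6596
60–79: 6078 * 0.937 = 5695
Net migration: 20–39 + 240 → 7645; 40–59 + 440 → 7036
End of period: [5681, 7645, 7036, 5695]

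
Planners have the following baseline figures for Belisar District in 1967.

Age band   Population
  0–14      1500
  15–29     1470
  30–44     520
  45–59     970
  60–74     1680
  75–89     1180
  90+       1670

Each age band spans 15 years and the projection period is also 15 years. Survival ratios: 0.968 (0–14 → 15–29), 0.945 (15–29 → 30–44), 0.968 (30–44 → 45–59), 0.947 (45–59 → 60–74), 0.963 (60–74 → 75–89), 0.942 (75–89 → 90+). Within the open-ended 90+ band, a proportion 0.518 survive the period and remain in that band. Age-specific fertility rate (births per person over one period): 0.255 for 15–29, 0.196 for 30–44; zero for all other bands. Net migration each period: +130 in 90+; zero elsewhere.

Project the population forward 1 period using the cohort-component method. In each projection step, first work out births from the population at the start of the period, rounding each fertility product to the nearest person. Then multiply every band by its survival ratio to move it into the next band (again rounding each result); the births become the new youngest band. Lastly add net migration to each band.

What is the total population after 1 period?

8465

(Bands numbered youngest = 1 to oldest = 7.)
Period 1.
Births: 1470 × 0.255 = 375, 520 × 0.196 = 102 ⇒ total 477
Band 2: 1500 × 0.968 = 1452
Band 3: 1470 × 0.945 = 1389
Band 4: 520 × 0.968 = 503
Band 5: 970 × 0.947 = 919
Band 6: 1680 × 0.963 = 1618
Band 7: 1180 × 0.942 + 1670 × 0.518 = 1112 + 865 = 1977
Net migration: Band 7 + 130 → 2107
Population now: 0–14=477, 15–29=1452, 30–44=1389, 45–59=503, 60–74=919, 75–89=1618, 90+=2107
Total after period 1: 477 + 1452 + 1389 + 503 + 919 + 1618 + 2107 = 8465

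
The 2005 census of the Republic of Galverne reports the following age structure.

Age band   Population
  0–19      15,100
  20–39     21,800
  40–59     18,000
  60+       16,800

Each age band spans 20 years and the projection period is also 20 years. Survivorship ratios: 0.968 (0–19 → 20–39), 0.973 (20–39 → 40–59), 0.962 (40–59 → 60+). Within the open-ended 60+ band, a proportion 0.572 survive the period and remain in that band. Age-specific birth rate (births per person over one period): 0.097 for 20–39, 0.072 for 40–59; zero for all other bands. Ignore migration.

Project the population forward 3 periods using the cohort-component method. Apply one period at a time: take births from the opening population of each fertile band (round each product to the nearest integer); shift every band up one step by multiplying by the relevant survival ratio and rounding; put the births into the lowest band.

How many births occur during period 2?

2945

(Bands numbered youngest = 1 to oldest = 4.)
— Period 1 —
Births: 21800 * 0.097 = 2115  |  18000 * 0.072 = 1296 ⇒ total 3411
Band 2: 15100 * 0.968 = 14617
Band 3: 21800 * 0.973 = 21211
Band 4: 18000 * 0.962 + 16800 * 0.572 = 17316 + 9610 = 26926
Population now: 0–19=3411, 20–39=14617, 40–59=21211, 60+=26926
— Period 2 —
Births: 14617 * 0.097 = 1418  |  21211 * 0.072 = 1527 ⇒ total 2945
Band 2: 3411 * 0.968 = 3302
Band 3: 14617 * 0.973 = 14222
Band 4: 21211 * 0.962 + 26926 * 0.572 = 20405 + 15402 = 35807
Population now: 0–19=2945, 20–39=3302, 40–59=14222, 60+=35807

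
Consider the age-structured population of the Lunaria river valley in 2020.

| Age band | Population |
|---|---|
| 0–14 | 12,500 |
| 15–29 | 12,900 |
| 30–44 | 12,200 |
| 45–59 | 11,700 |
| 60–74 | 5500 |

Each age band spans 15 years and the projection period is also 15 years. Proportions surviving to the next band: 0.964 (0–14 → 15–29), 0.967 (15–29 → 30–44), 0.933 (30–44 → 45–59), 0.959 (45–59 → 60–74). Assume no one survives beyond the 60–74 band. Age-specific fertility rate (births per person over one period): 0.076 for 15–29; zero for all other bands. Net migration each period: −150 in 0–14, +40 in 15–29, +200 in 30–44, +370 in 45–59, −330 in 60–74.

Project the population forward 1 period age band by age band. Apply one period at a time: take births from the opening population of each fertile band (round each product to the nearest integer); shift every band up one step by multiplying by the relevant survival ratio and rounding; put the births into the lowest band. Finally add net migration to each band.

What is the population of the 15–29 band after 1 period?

Period 1:
Births: 12900 × 0.076 = 980
15–29: 12500 × 0.964 = 12050
30–44: 12900 × 0.967 = 12474
45–59: 12200 × 0.933 = 11383
60–74: 11700 × 0.959 = 11220
Net migration: 0–14 − 150 → 830; 15–29 + 40 → 12090; 30–44 + 200 → 12674; 45–59 + 370 → 11753; 60–74 − 330 → 10890
Population now: 0–14=830, 15–29=12090, 30–44=12674, 45–59=11753, 60–74=10890

12090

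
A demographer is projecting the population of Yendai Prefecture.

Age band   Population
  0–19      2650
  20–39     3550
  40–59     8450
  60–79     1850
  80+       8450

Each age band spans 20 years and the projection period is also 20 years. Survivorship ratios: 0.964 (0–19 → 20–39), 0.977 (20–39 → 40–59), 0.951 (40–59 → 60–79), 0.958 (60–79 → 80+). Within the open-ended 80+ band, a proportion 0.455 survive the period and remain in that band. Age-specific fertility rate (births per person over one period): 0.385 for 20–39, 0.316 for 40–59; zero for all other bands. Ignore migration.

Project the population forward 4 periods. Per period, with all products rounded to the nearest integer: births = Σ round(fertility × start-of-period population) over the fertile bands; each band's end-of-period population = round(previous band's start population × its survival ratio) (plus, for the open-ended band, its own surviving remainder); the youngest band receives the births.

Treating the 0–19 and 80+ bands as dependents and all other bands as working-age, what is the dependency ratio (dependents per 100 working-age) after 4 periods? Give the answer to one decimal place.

Let group 1 be 0–19 through group 5 = 80+.
After projecting period 1:
Births: 3550 × 0.385 = 1367, 8450 × 0.316 = 2670 — total 4037
Group 2: 2650 × 0.964 = 2555
Group 3: 3550 × 0.977 = 3468
Group 4: 8450 × 0.951 = 8036
Group 5: 1850 × 0.958 + 8450 × 0.455 = 1772 + 3845 = 5617
Population now: 0–19=4037, 20–39=2555, 40–59=3468, 60–79=8036, 80+=5617
After projecting period 2:
Births: 2555 × 0.385 = 984, 3468 × 0.316 = 1096 — total 2080
Group 2: 4037 × 0.964 = 3892
Group 3: 2555 × 0.977 = 2496
Group 4: 3468 × 0.951 = 3298
Group 5: 8036 × 0.958 + 5617 × 0.455 = 7698 + 2556 = 10254
Population now: 0–19=2080, 20–39=3892, 40–59=2496, 60–79=3298, 80+=10254
After projecting period 3:
Births: 3892 × 0.385 = 1498, 2496 × 0.316 = 789 — total 2287
Group 2: 2080 × 0.964 = 2005
Group 3: 3892 × 0.977 = 3802
Group 4: 2496 × 0.951 = 2374
Group 5: 3298 × 0.958 + 10254 × 0.455 = 3159 + 4666 = 7825
Population now: 0–19=2287, 20–39=2005, 40–59=3802, 60–79=2374, 80+=7825
After projecting period 4:
Births: 2005 × 0.385 = 772, 3802 × 0.316 = 1201 — total 1973
Group 2: 2287 × 0.964 = 2205
Group 3: 2005 × 0.977 = 1959
Group 4: 3802 × 0.951 = 3616
Group 5: 2374 × 0.958 + 7825 × 0.455 = 2274 + 3560 = 5834
Population now: 0–19=1973, 20–39=2205, 40–59=1959, 60–79=3616, 80+=5834
Dependents (band 0–19 + band 80+) = 1973 + 5834 = 7807; working-age = 7780; ratio = 7807/7780 × 100 = 100.3

100.3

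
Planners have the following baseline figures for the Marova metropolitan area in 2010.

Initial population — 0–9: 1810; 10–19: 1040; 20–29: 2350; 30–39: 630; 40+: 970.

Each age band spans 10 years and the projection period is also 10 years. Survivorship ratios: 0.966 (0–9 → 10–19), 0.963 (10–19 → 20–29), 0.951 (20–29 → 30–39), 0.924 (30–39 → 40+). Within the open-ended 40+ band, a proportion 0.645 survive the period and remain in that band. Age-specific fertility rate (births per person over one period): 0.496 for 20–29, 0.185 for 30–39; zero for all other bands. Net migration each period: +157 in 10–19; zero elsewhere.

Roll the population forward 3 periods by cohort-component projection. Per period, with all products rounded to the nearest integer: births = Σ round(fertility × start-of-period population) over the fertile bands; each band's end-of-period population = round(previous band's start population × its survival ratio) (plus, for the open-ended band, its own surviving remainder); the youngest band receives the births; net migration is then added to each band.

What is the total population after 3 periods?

Let band 1 be 0–9 through band 5 = 40+.
[period 1]
Births: 2350 * 0.496 = 1166, 630 * 0.185 = 117 — total 1283
Band 2: 1810 * 0.966 = 1748
Band 3: 1040 * 0.963 = 1002
Band 4: 2350 * 0.951 = 2235
Band 5: 630 * 0.924 + 970 * 0.645 = 582 + 626 = 1208
Net migration: Band 2 + 157 → 1905
Giving 1283 / 1905 / 1002 / 2235 / 1208.
[period 2]
Births: 1002 * 0.496 = 497, 2235 * 0.185 = 413 — total 910
Band 2: 1283 * 0.966 = 1239
Band 3: 1905 * 0.963 = 1835
Band 4: 1002 * 0.951 = 953
Band 5: 2235 * 0.924 + 1208 * 0.645 = 2065 + 779 = 2844
Net migration: Band 2 + 157 → 1396
Giving 910 / 1396 / 1835 / 953 / 2844.
[period 3]
Births: 1835 * 0.496 = 910, 953 * 0.185 = 176 — total 1086
Band 2: 910 * 0.966 = 879
Band 3: 1396 * 0.963 = 1344
Band 4: 1835 * 0.951 = 1745
Band 5: 953 * 0.924 + 2844 * 0.645 = 881 + 1834 = 2715
Net migration: Band 2 + 157 → 1036
Giving 1086 / 1036 / 1344 / 1745 / 2715.
Total after period 3: 1086 + 1036 + 1344 + 1745 + 2715 = 7926

7926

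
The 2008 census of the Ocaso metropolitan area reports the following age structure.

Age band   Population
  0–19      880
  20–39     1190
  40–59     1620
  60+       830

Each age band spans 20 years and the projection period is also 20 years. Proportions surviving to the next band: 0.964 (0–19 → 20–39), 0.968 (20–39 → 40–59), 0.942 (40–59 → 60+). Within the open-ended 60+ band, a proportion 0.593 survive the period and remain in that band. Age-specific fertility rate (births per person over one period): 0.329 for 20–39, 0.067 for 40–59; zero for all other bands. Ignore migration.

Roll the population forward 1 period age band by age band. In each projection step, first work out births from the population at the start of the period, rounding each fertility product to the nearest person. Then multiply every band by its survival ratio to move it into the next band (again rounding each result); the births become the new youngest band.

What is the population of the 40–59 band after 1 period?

Period 1:
Births: 1190 × 0.329 = 392, 1620 × 0.067 = 109 → 501
20–39: 880 × 0.964 = 848
40–59: 1190 × 0.968 = 1152
60+: 1620 × 0.942 + 830 × 0.593 = 1526 + 492 = 2018
Giving 501 / 848 / 1152 / 2018.

1152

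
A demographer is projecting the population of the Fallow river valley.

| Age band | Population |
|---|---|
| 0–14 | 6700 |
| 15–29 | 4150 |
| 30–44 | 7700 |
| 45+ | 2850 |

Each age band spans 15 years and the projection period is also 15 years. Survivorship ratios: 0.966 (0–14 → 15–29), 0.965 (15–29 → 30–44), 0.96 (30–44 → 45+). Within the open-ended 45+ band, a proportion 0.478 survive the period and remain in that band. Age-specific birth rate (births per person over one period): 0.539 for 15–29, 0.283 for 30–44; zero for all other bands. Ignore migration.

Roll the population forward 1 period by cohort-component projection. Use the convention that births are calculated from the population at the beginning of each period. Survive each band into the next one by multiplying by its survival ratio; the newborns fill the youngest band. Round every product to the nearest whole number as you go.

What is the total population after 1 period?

23647

After projecting period 1:
Births: 4150 × 0.539 = 2237, 7700 × 0.283 = 2179 → total 4416
15–29: 6700 × 0.966 = 6472
30–44: 4150 × 0.965 = 4005
45+: 7700 × 0.96 + 2850 × 0.478 = 7392 + 1362 = 8754
Population now: 0–14=4416, 15–29=6472, 30–44=4005, 45+=8754
Total after period 1: 4416 + 6472 + 4005 + 8754 = 23647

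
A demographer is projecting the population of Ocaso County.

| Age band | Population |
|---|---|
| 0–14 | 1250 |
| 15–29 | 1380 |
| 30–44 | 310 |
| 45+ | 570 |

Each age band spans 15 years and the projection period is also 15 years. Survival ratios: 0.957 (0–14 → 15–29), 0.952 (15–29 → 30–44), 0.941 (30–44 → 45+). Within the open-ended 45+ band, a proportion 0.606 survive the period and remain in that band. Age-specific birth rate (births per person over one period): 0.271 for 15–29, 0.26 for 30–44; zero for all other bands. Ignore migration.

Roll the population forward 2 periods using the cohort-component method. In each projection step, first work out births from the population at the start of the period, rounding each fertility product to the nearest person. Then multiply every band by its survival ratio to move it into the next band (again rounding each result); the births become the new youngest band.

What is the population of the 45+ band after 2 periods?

1622

After projecting period 1:
Births: 1380 * 0.271 = 374  |  310 * 0.26 = 81 → total 455
15–29: 1250 * 0.957 = 1196
30–44: 1380 * 0.952 = 1314
45+: 310 * 0.941 + 570 * 0.606 = 292 + 345 = 637
End of period: [455, 1196, 1314, 637]
After projecting period 2:
Births: 1196 * 0.271 = 324  |  1314 * 0.26 = 342 → total 666
15–29: 455 * 0.957 = 435
30–44: 1196 * 0.952 = 1139
45+: 1314 * 0.941 + 637 * 0.606 = 1236 + 386 = 1622
End of period: [666, 435, 1139, 1622]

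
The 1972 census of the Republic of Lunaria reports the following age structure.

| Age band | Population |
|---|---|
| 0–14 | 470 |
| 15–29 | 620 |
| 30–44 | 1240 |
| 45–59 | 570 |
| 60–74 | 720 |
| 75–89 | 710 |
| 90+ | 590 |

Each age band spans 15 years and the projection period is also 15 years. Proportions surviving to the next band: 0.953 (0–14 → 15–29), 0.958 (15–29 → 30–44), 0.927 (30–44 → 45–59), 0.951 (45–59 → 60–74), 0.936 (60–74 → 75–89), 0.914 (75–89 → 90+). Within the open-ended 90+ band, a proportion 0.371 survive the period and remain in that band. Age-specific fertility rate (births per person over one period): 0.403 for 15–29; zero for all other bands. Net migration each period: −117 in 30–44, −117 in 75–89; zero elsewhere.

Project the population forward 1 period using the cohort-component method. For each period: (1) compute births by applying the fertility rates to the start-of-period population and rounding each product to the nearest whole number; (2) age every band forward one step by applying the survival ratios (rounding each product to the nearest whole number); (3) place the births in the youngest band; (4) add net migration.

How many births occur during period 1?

[period 1]
Births: 620 × 0.403 = 250
15–29: 470 × 0.953 = 448
30–44: 620 × 0.958 = 594
45–59: 1240 × 0.927 = 1149
60–74: 570 × 0.951 = 542
75–89: 720 × 0.936 = 674
90+: 710 × 0.914 + 590 × 0.371 = 649 + 219 = 868
Net migration: 30–44 − 117 → 477; 75–89 − 117 → 557
End of period: [250, 448, 477, 1149, 542, 557, 868]

250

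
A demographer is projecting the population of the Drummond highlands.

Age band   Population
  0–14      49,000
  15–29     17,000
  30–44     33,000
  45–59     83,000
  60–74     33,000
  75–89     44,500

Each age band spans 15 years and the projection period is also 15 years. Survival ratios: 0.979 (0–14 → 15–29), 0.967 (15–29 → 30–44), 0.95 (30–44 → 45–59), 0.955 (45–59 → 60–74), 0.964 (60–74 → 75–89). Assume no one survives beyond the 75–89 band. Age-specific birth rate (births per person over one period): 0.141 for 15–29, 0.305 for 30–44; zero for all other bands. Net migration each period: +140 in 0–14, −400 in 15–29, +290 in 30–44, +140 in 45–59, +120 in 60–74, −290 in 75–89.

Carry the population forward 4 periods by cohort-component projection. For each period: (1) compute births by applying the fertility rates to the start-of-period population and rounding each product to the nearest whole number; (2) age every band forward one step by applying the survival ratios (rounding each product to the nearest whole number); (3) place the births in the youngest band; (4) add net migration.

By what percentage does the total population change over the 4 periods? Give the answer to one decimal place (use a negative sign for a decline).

Period 1:
Births: 17000 * 0.141 = 2397 ; 33000 * 0.305 = 10065 → 12462
15–29: 49000 * 0.979 = 47971
30–44: 17000 * 0.967 = 16439
45–59: 33000 * 0.95 = 31350
60–74: 83000 * 0.955 = 79265
75–89: 33000 * 0.964 = 31812
Net migration: 0–14 + 140 → 12602; 15–29 − 400 → 47571; 30–44 + 290 → 16729; 45–59 + 140 → 31490; 60–74 + 120 → 79385; 75–89 − 290 → 31522
Giving 12602 / 47571 / 16729 / 31490 / 79385 / 31522.
Period 2:
Births: 47571 * 0.141 = 6708 ; 16729 * 0.305 = 5102 → 11810
15–29: 12602 * 0.979 = 12337
30–44: 47571 * 0.967 = 46001
45–59: 16729 * 0.95 = 15893
60–74: 31490 * 0.955 = 30073
75–89: 79385 * 0.964 = 76527
Net migration: 0–14 + 140 → 11950; 15–29 − 400 → 11937; 30–44 + 290 → 46291; 45–59 + 140 → 16033; 60–74 + 120 → 30193; 75–89 − 290 → 76237
Giving 11950 / 11937 / 46291 / 16033 / 30193 / 76237.
Period 3:
Births: 11937 * 0.141 = 1683 ; 46291 * 0.305 = 14119 → 15802
15–29: 11950 * 0.979 = 11699
30–44: 11937 * 0.967 = 11543
45–59: 46291 * 0.95 = 43976
60–74: 16033 * 0.955 = 15312
75–89: 30193 * 0.964 = 29106
Net migration: 0–14 + 140 → 15942; 15–29 − 400 → 11299; 30–44 + 290 → 11833; 45–59 + 140 → 44116; 60–74 + 120 → 15432; 75–89 − 290 → 28816
Giving 15942 / 11299 / 11833 / 44116 / 15432 / 28816.
Period 4:
Births: 11299 * 0.141 = 1593 ; 11833 * 0.305 = 3609 → 5202
15–29: 15942 * 0.979 = 15607
30–44: 11299 * 0.967 = 10926
45–59: 11833 * 0.95 = 11241
60–74: 44116 * 0.955 = 42131
75–89: 15432 * 0.964 = 14876
Net migration: 0–14 + 140 → 5342; 15–29 − 400 → 15207; 30–44 + 290 → 11216; 45–59 + 140 → 11381; 60–74 + 120 → 42251; 75–89 − 290 → 14586
Giving 5342 / 15207 / 11216 / 11381 / 42251 / 14586.
Total: 259500 → 99983; change = -159517; percentage change = -61.5%

-61.5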